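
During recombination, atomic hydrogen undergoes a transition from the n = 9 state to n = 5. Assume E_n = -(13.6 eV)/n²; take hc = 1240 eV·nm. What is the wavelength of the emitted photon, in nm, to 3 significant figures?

ΔE = 13.60 × (1/5² − 1/9²) = 13.60 × 0.02765 = 0.3761 eV.
λ = hc/ΔE = 1240 / 0.3761 = 3300 nm.
This line belongs to the Pfund series.

3300 nm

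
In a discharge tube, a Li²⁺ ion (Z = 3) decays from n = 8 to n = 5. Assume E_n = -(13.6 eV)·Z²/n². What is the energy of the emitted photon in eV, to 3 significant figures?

2.98 eV

The Bohr energies scale as Z², so for Z = 3: E_n = −122.4/n² eV.
E_8 = −122.4/64 = −1.913 eV and E_5 = −122.4/25 = −4.896 eV.
The photon energy is |E_8 − E_5| = 2.98 eV.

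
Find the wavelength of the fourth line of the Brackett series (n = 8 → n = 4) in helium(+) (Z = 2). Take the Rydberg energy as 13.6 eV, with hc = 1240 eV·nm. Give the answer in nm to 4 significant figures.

486.3 nm

The Brackett series terminates on n_f = 4; the fourth line has n_i = 4+4 = 8.
ΔE = 54.40 × (1/4² − 1/8²) = 2.550 eV.
λ = 1240 / 2.550 = 486.3 nm.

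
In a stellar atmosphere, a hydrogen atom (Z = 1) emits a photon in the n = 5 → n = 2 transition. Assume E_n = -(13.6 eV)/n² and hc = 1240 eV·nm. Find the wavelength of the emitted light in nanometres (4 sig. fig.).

ΔE = 13.60 × (1/2² − 1/5²) = 13.60 × 0.2100 = 2.856 eV.
λ = hc/ΔE = 1240 / 2.856 = 434.2 nm.

434.2 nm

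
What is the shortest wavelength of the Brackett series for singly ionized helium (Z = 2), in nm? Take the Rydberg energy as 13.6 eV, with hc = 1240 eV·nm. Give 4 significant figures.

The Brackett series has lower level n_f = 4; the series limit corresponds to n_i → ∞.
ΔE_max = 13.6 × 4 / 4² = 3.400 eV.
λ_min = 1240 / 3.400 = 364.7 nm.

364.7 nm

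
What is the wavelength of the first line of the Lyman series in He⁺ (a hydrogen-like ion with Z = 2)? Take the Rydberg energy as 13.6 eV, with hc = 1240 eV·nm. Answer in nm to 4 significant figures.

30.39 nm

The Lyman series terminates on n_f = 1; the first line has n_i = 1+1 = 2.
ΔE = 54.40 × (1/1² − 1/2²) = 40.80 eV.
λ = 1240 / 40.80 = 30.39 nm.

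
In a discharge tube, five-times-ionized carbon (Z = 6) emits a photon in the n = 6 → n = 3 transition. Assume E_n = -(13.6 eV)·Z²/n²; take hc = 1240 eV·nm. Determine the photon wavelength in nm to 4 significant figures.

30.39 nm

For Z = 6 the level energies scale as Z², so the effective Rydberg energy is 13.6 × 36 = 489.6 eV.
ΔE = 489.6 × (1/3² − 1/6²) = 489.6 × 0.08333 = 40.80 eV.
λ = hc/ΔE = 1240 / 40.80 = 30.39 nm.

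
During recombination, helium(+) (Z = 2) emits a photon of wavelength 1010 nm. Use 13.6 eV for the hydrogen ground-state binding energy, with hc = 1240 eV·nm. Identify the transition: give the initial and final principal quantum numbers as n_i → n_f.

The photon energy is ΔE = hc/λ = 1240 / 1010 = 1.228 eV.
With Z = 2, ΔE = 54.40 × (1/n_f² − 1/n_i²), so 1/n_f² − 1/n_i² = 0.02257.
Trying n_f = 4 gives 1/n_i² = 0.03993, i.e. n_i ≈ 5; this pair matches.

n_i = 5, n_f = 4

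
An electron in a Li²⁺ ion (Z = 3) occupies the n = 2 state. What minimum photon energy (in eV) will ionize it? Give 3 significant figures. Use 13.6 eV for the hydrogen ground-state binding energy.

30.6 eV

E_n = −13.6 Z²/n² = −122.4/n² eV for Z = 3.
E_2 = −122.4/4 = −30.6 eV, so ionization (to E = 0) requires 30.6 eV.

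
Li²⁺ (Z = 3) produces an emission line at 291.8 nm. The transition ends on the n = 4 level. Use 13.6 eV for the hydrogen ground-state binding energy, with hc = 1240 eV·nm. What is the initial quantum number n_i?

The photon energy is ΔE = hc/λ = 1240 / 291.8 = 4.249 eV.
With Z = 3, ΔE = 122.4 × (1/n_f² − 1/n_i²), so 1/n_f² − 1/n_i² = 0.03472.
With n_f = 4: 1/n_i² = 1/16 − 0.03472 = 0.02778, so n_i ≈ 6.00.

n_i = 6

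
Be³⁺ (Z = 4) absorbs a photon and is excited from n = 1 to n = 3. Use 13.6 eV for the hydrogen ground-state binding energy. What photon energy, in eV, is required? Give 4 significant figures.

The Bohr energies scale as Z², so for Z = 4: E_n = −217.6/n² eV.
E_3 = −217.6/9 = −24.18 eV and E_1 = −217.6/1 = −217.6 eV.
The photon energy is |E_3 − E_1| = 193.4 eV.

193.4 eV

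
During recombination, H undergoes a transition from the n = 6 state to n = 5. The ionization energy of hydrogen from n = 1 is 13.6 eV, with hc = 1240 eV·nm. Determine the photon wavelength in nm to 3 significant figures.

7460 nm

ΔE = 13.60 × (1/5² − 1/6²) = 13.60 × 0.01222 = 0.1662 eV.
λ = hc/ΔE = 1240 / 0.1662 = 7460 nm.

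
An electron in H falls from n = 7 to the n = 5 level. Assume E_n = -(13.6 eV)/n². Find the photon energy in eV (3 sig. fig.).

E_7 = −13.60/49 = −0.2776 eV and E_5 = −13.60/25 = −0.5440 eV.
The photon energy is |E_7 − E_5| = 0.266 eV.

0.266 eV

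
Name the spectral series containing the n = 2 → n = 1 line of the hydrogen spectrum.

The series is set by the lower level: n_f = 1 is the Lyman series.

Lyman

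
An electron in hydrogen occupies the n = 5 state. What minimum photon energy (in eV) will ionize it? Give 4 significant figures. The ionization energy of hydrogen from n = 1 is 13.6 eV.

0.5440 eV

E_5 = −13.60/25 = −0.5440 eV, so ionization (to E = 0) requires 0.5440 eV.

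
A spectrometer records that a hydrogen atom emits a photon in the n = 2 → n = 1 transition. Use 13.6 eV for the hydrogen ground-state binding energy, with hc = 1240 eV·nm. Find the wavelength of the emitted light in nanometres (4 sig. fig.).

ΔE = 13.60 × (1/1² − 1/2²) = 13.60 × 0.7500 = 10.20 eV.
λ = hc/ΔE = 1240 / 10.20 = 121.6 nm.

121.6 nm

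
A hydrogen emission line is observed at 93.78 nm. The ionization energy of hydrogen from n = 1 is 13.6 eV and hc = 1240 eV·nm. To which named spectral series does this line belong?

Lyman

ΔE = 1240/93.78 = 13.22 eV.
This matches 13.6 × (1/1² − 1/6²), so n_f = 1: the Lyman series.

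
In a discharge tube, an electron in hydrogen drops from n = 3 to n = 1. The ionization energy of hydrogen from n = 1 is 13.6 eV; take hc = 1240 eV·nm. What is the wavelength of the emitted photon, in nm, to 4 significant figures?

102.6 nm

ΔE = 13.60 × (1/1² − 1/3²) = 13.60 × 0.8889 = 12.09 eV.
λ = hc/ΔE = 1240 / 12.09 = 102.6 nm.
This line belongs to the Lyman series.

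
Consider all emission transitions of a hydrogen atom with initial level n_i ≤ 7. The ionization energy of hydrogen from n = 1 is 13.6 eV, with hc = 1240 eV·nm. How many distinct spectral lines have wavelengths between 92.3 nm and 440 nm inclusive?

Enumerate all n_i → n_f pairs with 1 ≤ n_f < n_i ≤ 7 and compute λ = 1240 / [13.6·1·(1/n_f² − 1/n_i²)].
Lines falling in [92.3, 440] nm: 7→1 (93.08 nm), 6→1 (93.78 nm), 5→1 (94.98 nm), 4→1 (97.25 nm), 3→1 (102.6 nm), 2→1 (121.6 nm), 7→2 (397.1 nm), 6→2 (410.3 nm), 5→2 (434.2 nm).

9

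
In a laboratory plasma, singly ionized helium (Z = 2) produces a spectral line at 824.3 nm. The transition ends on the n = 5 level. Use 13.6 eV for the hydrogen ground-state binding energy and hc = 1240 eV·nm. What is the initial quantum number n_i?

n_i = 9

The photon energy is ΔE = hc/λ = 1240 / 824.3 = 1.504 eV.
With Z = 2, ΔE = 54.40 × (1/n_f² − 1/n_i²), so 1/n_f² − 1/n_i² = 0.02765.
With n_f = 5: 1/n_i² = 1/25 − 0.02765 = 0.01235, so n_i ≈ 9.00.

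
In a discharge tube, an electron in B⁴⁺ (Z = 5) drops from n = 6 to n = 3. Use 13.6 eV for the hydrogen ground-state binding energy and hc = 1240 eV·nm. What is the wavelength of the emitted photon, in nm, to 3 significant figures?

For Z = 5 the level energies scale as Z², so the effective Rydberg energy is 13.6 × 25 = 340.0 eV.
ΔE = 340.0 × (1/3² − 1/6²) = 340.0 × 0.08333 = 28.33 eV.
λ = hc/ΔE = 1240 / 28.33 = 43.8 nm.

43.8 nm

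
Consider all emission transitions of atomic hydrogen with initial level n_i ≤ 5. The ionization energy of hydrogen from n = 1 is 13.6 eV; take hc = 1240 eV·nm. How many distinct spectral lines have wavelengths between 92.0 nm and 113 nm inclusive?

3

Enumerate all n_i → n_f pairs with 1 ≤ n_f < n_i ≤ 5 and compute λ = 1240 / [13.6·1·(1/n_f² − 1/n_i²)].
Lines falling in [92.0, 113] nm: 5→1 (94.98 nm), 4→1 (97.25 nm), 3→1 (102.6 nm).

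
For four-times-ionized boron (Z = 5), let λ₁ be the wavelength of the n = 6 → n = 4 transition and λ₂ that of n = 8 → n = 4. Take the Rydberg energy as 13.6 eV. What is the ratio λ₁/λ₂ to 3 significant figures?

λ ∝ 1/ΔE ∝ 1/(1/n_f² − 1/n_i²), and the Z² and hc factors cancel in the ratio.
λ₁/λ₂ = (1/4² − 1/8²)/(1/4² − 1/6²) = 0.04688/0.03472 = 1.35.

1.35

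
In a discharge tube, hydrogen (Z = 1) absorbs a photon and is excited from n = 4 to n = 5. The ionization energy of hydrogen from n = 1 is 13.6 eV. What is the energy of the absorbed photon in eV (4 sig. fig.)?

E_5 = −13.60/25 = −0.5440 eV and E_4 = −13.60/16 = −0.8500 eV.
The photon energy is |E_5 − E_4| = 0.3060 eV.

0.3060 eV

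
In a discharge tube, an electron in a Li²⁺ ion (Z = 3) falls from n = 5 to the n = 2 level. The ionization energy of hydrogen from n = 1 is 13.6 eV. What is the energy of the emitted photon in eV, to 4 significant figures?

The Bohr energies scale as Z², so for Z = 3: E_n = −122.4/n² eV.
E_5 = −122.4/25 = −4.896 eV and E_2 = −122.4/4 = −30.60 eV.
The photon energy is |E_5 − E_2| = 25.70 eV.

25.70 eV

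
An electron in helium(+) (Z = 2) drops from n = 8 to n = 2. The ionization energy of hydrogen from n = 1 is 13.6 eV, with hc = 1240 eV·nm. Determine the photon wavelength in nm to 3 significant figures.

97.3 nm

For Z = 2 the level energies scale as Z², so the effective Rydberg energy is 13.6 × 4 = 54.40 eV.
ΔE = 54.40 × (1/2² − 1/8²) = 54.40 × 0.2344 = 12.75 eV.
λ = hc/ΔE = 1240 / 12.75 = 97.3 nm.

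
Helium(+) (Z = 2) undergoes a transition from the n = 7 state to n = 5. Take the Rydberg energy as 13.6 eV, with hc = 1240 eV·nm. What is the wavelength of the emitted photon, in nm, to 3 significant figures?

1160 nm

For Z = 2 the level energies scale as Z², so the effective Rydberg energy is 13.6 × 4 = 54.40 eV.
ΔE = 54.40 × (1/5² − 1/7²) = 54.40 × 0.01959 = 1.066 eV.
λ = hc/ΔE = 1240 / 1.066 = 1160 nm.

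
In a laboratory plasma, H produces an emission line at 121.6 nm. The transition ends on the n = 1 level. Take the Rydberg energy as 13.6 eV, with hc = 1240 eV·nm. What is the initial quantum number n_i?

n_i = 2

The photon energy is ΔE = hc/λ = 1240 / 121.6 = 10.20 eV.
With Z = 1, ΔE = 13.60 × (1/n_f² − 1/n_i²), so 1/n_f² − 1/n_i² = 0.7498.
With n_f = 1: 1/n_i² = 1/1 − 0.7498 = 0.2502, so n_i ≈ 2.00.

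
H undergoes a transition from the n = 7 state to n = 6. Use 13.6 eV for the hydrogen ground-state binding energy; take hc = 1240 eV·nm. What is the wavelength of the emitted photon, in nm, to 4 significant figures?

12370 nm

ΔE = 13.60 × (1/6² − 1/7²) = 13.60 × 0.007370 = 0.1002 eV.
λ = hc/ΔE = 1240 / 0.1002 = 12370 nm.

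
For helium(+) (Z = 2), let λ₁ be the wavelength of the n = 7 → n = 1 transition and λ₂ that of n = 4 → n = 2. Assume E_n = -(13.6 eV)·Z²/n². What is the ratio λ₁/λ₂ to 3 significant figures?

λ ∝ 1/ΔE ∝ 1/(1/n_f² − 1/n_i²), and the Z² and hc factors cancel in the ratio.
λ₁/λ₂ = (1/2² − 1/4²)/(1/1² − 1/7²) = 0.1875/0.9796 = 0.191.

0.191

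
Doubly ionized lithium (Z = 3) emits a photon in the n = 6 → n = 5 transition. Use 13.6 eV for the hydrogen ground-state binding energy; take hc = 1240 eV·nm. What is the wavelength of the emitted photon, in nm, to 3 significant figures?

For Z = 3 the level energies scale as Z², so the effective Rydberg energy is 13.6 × 9 = 122.4 eV.
ΔE = 122.4 × (1/5² − 1/6²) = 122.4 × 0.01222 = 1.496 eV.
λ = hc/ΔE = 1240 / 1.496 = 829 nm.

829 nm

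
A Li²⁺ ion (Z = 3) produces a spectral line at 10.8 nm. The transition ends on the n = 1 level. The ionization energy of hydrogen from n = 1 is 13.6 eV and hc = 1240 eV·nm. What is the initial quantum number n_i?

n_i = 4

The photon energy is ΔE = hc/λ = 1240 / 10.8 = 114.8 eV.
With Z = 3, ΔE = 122.4 × (1/n_f² − 1/n_i²), so 1/n_f² − 1/n_i² = 0.9380.
With n_f = 1: 1/n_i² = 1/1 − 0.9380 = 0.06197, so n_i ≈ 4.02.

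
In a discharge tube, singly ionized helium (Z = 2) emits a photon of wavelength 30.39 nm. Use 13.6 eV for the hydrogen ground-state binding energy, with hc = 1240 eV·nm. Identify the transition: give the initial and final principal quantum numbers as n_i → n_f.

n_i = 2, n_f = 1

The photon energy is ΔE = hc/λ = 1240 / 30.39 = 40.80 eV.
With Z = 2, ΔE = 54.40 × (1/n_f² − 1/n_i²), so 1/n_f² − 1/n_i² = 0.7501.
Trying n_f = 1 gives 1/n_i² = 0.2499, i.e. n_i ≈ 2; this pair matches.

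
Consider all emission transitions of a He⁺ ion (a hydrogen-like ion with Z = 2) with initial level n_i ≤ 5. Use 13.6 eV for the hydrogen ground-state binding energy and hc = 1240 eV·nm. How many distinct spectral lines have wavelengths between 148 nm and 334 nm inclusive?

2

Enumerate all n_i → n_f pairs with 1 ≤ n_f < n_i ≤ 5 and compute λ = 1240 / [13.6·4·(1/n_f² − 1/n_i²)].
Lines falling in [148, 334] nm: 3→2 (164.1 nm), 5→3 (320.5 nm).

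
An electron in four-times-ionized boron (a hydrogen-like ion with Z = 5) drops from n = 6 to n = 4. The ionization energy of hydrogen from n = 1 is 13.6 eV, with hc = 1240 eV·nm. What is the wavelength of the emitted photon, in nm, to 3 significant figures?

105 nm

For Z = 5 the level energies scale as Z², so the effective Rydberg energy is 13.6 × 25 = 340.0 eV.
ΔE = 340.0 × (1/4² − 1/6²) = 340.0 × 0.03472 = 11.81 eV.
λ = hc/ΔE = 1240 / 11.81 = 105 nm.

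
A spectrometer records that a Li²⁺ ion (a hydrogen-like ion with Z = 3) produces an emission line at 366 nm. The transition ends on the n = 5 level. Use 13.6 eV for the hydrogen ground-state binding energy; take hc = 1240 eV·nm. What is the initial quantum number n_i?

n_i = 9

The photon energy is ΔE = hc/λ = 1240 / 366 = 3.388 eV.
With Z = 3, ΔE = 122.4 × (1/n_f² − 1/n_i²), so 1/n_f² − 1/n_i² = 0.02768.
With n_f = 5: 1/n_i² = 1/25 − 0.02768 = 0.01232, so n_i ≈ 9.01.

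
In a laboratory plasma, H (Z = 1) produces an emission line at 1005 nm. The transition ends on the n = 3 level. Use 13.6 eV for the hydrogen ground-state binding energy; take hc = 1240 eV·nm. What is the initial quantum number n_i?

n_i = 7

The photon energy is ΔE = hc/λ = 1240 / 1005 = 1.234 eV.
With Z = 1, ΔE = 13.60 × (1/n_f² − 1/n_i²), so 1/n_f² − 1/n_i² = 0.09072.
With n_f = 3: 1/n_i² = 1/9 − 0.09072 = 0.02039, so n_i ≈ 7.00.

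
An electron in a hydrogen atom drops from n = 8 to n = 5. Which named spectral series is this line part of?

The series is set by the lower level: n_f = 5 is the Pfund series.

Pfund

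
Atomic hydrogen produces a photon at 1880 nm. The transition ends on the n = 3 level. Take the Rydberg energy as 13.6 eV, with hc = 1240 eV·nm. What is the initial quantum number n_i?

n_i = 4

The photon energy is ΔE = hc/λ = 1240 / 1880 = 0.6596 eV.
With Z = 1, ΔE = 13.60 × (1/n_f² − 1/n_i²), so 1/n_f² − 1/n_i² = 0.04850.
With n_f = 3: 1/n_i² = 1/9 − 0.04850 = 0.06261, so n_i ≈ 4.00.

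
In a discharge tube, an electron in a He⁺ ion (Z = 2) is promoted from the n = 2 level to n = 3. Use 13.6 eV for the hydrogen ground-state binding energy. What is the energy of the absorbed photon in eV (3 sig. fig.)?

7.56 eV

The Bohr energies scale as Z², so for Z = 2: E_n = −54.40/n² eV.
E_3 = −54.40/9 = −6.044 eV and E_2 = −54.40/4 = −13.60 eV.
The photon energy is |E_3 − E_2| = 7.56 eV.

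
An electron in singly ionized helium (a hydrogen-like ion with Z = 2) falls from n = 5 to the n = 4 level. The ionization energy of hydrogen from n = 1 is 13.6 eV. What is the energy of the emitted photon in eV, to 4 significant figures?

The Bohr energies scale as Z², so for Z = 2: E_n = −54.40/n² eV.
E_5 = −54.40/25 = −2.176 eV and E_4 = −54.40/16 = −3.400 eV.
The photon energy is |E_5 − E_4| = 1.224 eV.

1.224 eV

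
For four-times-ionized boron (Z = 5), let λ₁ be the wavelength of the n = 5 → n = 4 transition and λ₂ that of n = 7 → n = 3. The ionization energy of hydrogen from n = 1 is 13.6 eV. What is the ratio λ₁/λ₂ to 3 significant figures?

λ ∝ 1/ΔE ∝ 1/(1/n_f² − 1/n_i²), and the Z² and hc factors cancel in the ratio.
λ₁/λ₂ = (1/3² − 1/7²)/(1/4² − 1/5²) = 0.09070/0.02250 = 4.03.

4.03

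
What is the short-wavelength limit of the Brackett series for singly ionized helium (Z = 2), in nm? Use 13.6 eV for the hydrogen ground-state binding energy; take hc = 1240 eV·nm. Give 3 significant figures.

The Brackett series has lower level n_f = 4; the series limit corresponds to n_i → ∞.
ΔE_max = 13.6 × 4 / 4² = 3.400 eV.
λ_min = 1240 / 3.400 = 365 nm.

365 nm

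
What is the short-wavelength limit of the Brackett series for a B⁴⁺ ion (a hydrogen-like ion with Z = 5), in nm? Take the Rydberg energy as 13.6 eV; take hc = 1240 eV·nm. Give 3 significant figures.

The Brackett series has lower level n_f = 4; the series limit corresponds to n_i → ∞.
ΔE_max = 13.6 × 25 / 4² = 21.25 eV.
λ_min = 1240 / 21.25 = 58.4 nm.

58.4 nm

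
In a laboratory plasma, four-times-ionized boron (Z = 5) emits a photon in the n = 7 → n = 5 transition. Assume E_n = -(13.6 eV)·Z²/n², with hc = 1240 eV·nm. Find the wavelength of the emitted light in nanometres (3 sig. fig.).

For Z = 5 the level energies scale as Z², so the effective Rydberg energy is 13.6 × 25 = 340.0 eV.
ΔE = 340.0 × (1/5² − 1/7²) = 340.0 × 0.01959 = 6.661 eV.
λ = hc/ΔE = 1240 / 6.661 = 186 nm.

186 nm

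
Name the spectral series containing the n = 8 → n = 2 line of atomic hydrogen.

Balmer

The series is set by the lower level: n_f = 2 is the Balmer series.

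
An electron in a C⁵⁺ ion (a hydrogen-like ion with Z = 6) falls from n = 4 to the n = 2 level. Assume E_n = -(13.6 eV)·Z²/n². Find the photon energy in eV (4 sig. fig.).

91.80 eV

The Bohr energies scale as Z², so for Z = 6: E_n = −489.6/n² eV.
E_4 = −489.6/16 = −30.60 eV and E_2 = −489.6/4 = −122.4 eV.
The photon energy is |E_4 − E_2| = 91.80 eV.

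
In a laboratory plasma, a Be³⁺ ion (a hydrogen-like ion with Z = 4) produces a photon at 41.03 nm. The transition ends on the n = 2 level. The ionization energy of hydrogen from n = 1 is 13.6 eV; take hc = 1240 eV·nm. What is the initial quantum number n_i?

The photon energy is ΔE = hc/λ = 1240 / 41.03 = 30.22 eV.
With Z = 4, ΔE = 217.6 × (1/n_f² − 1/n_i²), so 1/n_f² − 1/n_i² = 0.1389.
With n_f = 2: 1/n_i² = 1/4 − 0.1389 = 0.1111, so n_i ≈ 3.00.

n_i = 3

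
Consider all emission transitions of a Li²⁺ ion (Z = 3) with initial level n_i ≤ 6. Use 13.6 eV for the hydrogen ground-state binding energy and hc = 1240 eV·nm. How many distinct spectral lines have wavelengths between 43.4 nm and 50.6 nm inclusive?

2

Enumerate all n_i → n_f pairs with 1 ≤ n_f < n_i ≤ 6 and compute λ = 1240 / [13.6·9·(1/n_f² − 1/n_i²)].
Lines falling in [43.4, 50.6] nm: 6→2 (45.59 nm), 5→2 (48.24 nm).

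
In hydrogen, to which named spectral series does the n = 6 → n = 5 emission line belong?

Pfund

The series is set by the lower level: n_f = 5 is the Pfund series.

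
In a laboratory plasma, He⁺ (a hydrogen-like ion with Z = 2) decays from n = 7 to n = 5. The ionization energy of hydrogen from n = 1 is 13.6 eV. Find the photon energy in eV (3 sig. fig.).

1.07 eV

The Bohr energies scale as Z², so for Z = 2: E_n = −54.40/n² eV.
E_7 = −54.40/49 = −1.110 eV and E_5 = −54.40/25 = −2.176 eV.
The photon energy is |E_7 − E_5| = 1.07 eV.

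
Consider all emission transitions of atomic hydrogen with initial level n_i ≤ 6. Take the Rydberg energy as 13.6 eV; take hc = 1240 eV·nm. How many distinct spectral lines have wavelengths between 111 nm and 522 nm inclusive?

Enumerate all n_i → n_f pairs with 1 ≤ n_f < n_i ≤ 6 and compute λ = 1240 / [13.6·1·(1/n_f² − 1/n_i²)].
Lines falling in [111, 522] nm: 2→1 (121.6 nm), 6→2 (410.3 nm), 5→2 (434.2 nm), 4→2 (486.3 nm).

4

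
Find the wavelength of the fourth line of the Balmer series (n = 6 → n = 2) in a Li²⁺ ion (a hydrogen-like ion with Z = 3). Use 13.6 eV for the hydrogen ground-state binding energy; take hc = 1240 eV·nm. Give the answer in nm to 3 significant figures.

The Balmer series terminates on n_f = 2; the fourth line has n_i = 2+4 = 6.
ΔE = 122.4 × (1/2² − 1/6²) = 27.20 eV.
λ = 1240 / 27.20 = 45.6 nm.

45.6 nm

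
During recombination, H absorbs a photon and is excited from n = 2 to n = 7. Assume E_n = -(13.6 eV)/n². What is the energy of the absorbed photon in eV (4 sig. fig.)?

E_7 = −13.60/49 = −0.2776 eV and E_2 = −13.60/4 = −3.400 eV.
The photon energy is |E_7 − E_2| = 3.122 eV.

3.122 eV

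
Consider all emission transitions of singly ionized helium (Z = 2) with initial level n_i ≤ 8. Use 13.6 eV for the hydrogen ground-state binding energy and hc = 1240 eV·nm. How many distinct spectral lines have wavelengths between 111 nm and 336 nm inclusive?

Enumerate all n_i → n_f pairs with 1 ≤ n_f < n_i ≤ 8 and compute λ = 1240 / [13.6·4·(1/n_f² − 1/n_i²)].
Lines falling in [111, 336] nm: 4→2 (121.6 nm), 3→2 (164.1 nm), 8→3 (238.7 nm), 7→3 (251.3 nm), 6→3 (273.5 nm), 5→3 (320.5 nm).

6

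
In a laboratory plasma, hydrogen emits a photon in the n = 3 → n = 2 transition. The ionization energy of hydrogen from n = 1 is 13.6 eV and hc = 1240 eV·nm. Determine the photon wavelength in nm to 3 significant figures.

ΔE = 13.60 × (1/2² − 1/3²) = 13.60 × 0.1389 = 1.889 eV.
λ = hc/ΔE = 1240 / 1.889 = 656 nm.
This line belongs to the Balmer series.

656 nm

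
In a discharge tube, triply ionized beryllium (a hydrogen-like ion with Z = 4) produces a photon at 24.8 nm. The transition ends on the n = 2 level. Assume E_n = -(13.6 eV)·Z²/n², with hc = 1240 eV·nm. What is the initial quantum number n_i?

The photon energy is ΔE = hc/λ = 1240 / 24.8 = 50.00 eV.
With Z = 4, ΔE = 217.6 × (1/n_f² − 1/n_i²), so 1/n_f² − 1/n_i² = 0.2298.
With n_f = 2: 1/n_i² = 1/4 − 0.2298 = 0.02022, so n_i ≈ 7.03.

n_i = 7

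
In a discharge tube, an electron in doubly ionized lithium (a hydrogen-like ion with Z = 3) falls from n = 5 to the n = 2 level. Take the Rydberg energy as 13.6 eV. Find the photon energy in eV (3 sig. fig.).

The Bohr energies scale as Z², so for Z = 3: E_n = −122.4/n² eV.
E_5 = −122.4/25 = −4.896 eV and E_2 = −122.4/4 = −30.60 eV.
The photon energy is |E_5 − E_2| = 25.7 eV.

25.7 eV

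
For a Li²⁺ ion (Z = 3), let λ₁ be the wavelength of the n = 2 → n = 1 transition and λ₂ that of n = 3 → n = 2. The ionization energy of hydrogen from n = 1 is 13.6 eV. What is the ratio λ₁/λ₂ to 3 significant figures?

λ ∝ 1/ΔE ∝ 1/(1/n_f² − 1/n_i²), and the Z² and hc factors cancel in the ratio.
λ₁/λ₂ = (1/2² − 1/3²)/(1/1² − 1/2²) = 0.1389/0.7500 = 0.185.

0.185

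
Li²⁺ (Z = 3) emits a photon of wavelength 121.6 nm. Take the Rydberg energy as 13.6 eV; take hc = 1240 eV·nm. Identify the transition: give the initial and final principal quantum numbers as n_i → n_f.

n_i = 6, n_f = 3

The photon energy is ΔE = hc/λ = 1240 / 121.6 = 10.20 eV.
With Z = 3, ΔE = 122.4 × (1/n_f² − 1/n_i²), so 1/n_f² − 1/n_i² = 0.08331.
Trying n_f = 3 gives 1/n_i² = 0.02780, i.e. n_i ≈ 6; this pair matches.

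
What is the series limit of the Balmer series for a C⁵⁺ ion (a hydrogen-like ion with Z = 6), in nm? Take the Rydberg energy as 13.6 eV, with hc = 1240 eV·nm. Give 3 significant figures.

The Balmer series has lower level n_f = 2; the series limit corresponds to n_i → ∞.
ΔE_max = 13.6 × 36 / 2² = 122.4 eV.
λ_min = 1240 / 122.4 = 10.1 nm.

10.1 nm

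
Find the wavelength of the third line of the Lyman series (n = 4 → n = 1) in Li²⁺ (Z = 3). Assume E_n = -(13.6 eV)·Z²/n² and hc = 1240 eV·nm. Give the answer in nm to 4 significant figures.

The Lyman series terminates on n_f = 1; the third line has n_i = 1+3 = 4.
ΔE = 122.4 × (1/1² − 1/4²) = 114.8 eV.
λ = 1240 / 114.8 = 10.81 nm.

10.81 nm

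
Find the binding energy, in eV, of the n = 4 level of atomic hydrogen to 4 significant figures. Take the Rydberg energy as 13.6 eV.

0.8500 eV

E_4 = −13.60/16 = −0.8500 eV, so ionization (to E = 0) requires 0.8500 eV.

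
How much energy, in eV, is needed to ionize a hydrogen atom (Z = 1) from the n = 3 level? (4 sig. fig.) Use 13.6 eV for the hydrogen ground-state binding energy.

1.511 eV

E_3 = −13.60/9 = −1.511 eV, so ionization (to E = 0) requires 1.511 eV.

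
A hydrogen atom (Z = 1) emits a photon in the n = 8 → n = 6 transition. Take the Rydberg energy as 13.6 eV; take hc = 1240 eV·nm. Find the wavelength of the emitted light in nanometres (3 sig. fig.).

7500 nm

ΔE = 13.60 × (1/6² − 1/8²) = 13.60 × 0.01215 = 0.1653 eV.
λ = hc/ΔE = 1240 / 0.1653 = 7500 nm.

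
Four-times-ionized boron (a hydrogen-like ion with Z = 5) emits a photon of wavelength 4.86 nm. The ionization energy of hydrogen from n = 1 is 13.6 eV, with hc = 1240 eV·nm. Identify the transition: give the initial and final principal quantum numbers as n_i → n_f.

The photon energy is ΔE = hc/λ = 1240 / 4.86 = 255.1 eV.
With Z = 5, ΔE = 340.0 × (1/n_f² − 1/n_i²), so 1/n_f² − 1/n_i² = 0.7504.
Trying n_f = 1 gives 1/n_i² = 0.2496, i.e. n_i ≈ 2; this pair matches.

n_i = 2, n_f = 1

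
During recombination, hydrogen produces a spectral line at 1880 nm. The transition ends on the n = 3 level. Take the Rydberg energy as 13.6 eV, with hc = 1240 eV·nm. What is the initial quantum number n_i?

The photon energy is ΔE = hc/λ = 1240 / 1880 = 0.6596 eV.
With Z = 1, ΔE = 13.60 × (1/n_f² − 1/n_i²), so 1/n_f² − 1/n_i² = 0.04850.
With n_f = 3: 1/n_i² = 1/9 − 0.04850 = 0.06261, so n_i ≈ 4.00.

n_i = 4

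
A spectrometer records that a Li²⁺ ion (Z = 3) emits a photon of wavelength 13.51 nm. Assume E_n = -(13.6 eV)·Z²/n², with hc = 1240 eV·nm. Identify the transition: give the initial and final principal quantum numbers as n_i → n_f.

The photon energy is ΔE = hc/λ = 1240 / 13.51 = 91.78 eV.
With Z = 3, ΔE = 122.4 × (1/n_f² − 1/n_i²), so 1/n_f² − 1/n_i² = 0.7499.
Trying n_f = 1 gives 1/n_i² = 0.2501, i.e. n_i ≈ 2; this pair matches.

n_i = 2, n_f = 1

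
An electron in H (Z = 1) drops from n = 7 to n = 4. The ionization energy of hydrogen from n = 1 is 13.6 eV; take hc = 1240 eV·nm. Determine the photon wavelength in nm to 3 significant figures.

2170 nm

ΔE = 13.60 × (1/4² − 1/7²) = 13.60 × 0.04209 = 0.5724 eV.
λ = hc/ΔE = 1240 / 0.5724 = 2170 nm.
This line belongs to the Brackett series.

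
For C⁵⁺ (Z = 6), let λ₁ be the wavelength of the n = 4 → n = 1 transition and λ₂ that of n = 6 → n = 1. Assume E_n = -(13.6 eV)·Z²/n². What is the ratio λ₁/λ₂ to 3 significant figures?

λ ∝ 1/ΔE ∝ 1/(1/n_f² − 1/n_i²), and the Z² and hc factors cancel in the ratio.
λ₁/λ₂ = (1/1² − 1/6²)/(1/1² − 1/4²) = 0.9722/0.9375 = 1.04.

1.04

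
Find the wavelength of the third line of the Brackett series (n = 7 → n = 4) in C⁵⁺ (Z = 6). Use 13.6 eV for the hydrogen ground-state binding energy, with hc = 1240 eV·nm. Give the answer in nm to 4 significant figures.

60.17 nm

The Brackett series terminates on n_f = 4; the third line has n_i = 4+3 = 7.
ΔE = 489.6 × (1/4² − 1/7²) = 20.61 eV.
λ = 1240 / 20.61 = 60.17 nm.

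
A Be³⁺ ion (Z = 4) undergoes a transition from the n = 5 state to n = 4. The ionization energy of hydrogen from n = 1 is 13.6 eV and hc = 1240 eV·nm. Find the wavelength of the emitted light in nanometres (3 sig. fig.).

253 nm

For Z = 4 the level energies scale as Z², so the effective Rydberg energy is 13.6 × 16 = 217.6 eV.
ΔE = 217.6 × (1/4² − 1/5²) = 217.6 × 0.02250 = 4.896 eV.
λ = hc/ΔE = 1240 / 4.896 = 253 nm.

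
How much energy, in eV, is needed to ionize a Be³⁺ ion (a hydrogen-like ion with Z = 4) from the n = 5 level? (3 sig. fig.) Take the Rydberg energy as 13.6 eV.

8.70 eV

E_n = −13.6 Z²/n² = −217.6/n² eV for Z = 4.
E_5 = −217.6/25 = −8.70 eV, so ionization (to E = 0) requires 8.70 eV.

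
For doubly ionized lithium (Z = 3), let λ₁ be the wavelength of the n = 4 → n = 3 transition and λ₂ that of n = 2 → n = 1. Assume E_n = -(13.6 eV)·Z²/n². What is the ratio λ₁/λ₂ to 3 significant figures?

λ ∝ 1/ΔE ∝ 1/(1/n_f² − 1/n_i²), and the Z² and hc factors cancel in the ratio.
λ₁/λ₂ = (1/1² − 1/2²)/(1/3² − 1/4²) = 0.7500/0.04861 = 15.4.

15.4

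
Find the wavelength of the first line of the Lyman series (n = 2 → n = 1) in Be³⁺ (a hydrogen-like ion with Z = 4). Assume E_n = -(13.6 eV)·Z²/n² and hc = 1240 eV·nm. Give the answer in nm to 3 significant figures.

The Lyman series terminates on n_f = 1; the first line has n_i = 1+1 = 2.
ΔE = 217.6 × (1/1² − 1/2²) = 163.2 eV.
λ = 1240 / 163.2 = 7.60 nm.

7.60 nm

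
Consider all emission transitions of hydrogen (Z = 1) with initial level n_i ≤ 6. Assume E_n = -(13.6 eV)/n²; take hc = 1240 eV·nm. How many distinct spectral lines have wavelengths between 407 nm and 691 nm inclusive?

4

Enumerate all n_i → n_f pairs with 1 ≤ n_f < n_i ≤ 6 and compute λ = 1240 / [13.6·1·(1/n_f² − 1/n_i²)].
Lines falling in [407, 691] nm: 6→2 (410.3 nm), 5→2 (434.2 nm), 4→2 (486.3 nm), 3→2 (656.5 nm).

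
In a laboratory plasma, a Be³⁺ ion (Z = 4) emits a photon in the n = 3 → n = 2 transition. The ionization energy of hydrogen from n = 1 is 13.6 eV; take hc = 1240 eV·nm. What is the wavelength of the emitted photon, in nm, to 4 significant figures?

For Z = 4 the level energies scale as Z², so the effective Rydberg energy is 13.6 × 16 = 217.6 eV.
ΔE = 217.6 × (1/2² − 1/3²) = 217.6 × 0.1389 = 30.22 eV.
λ = hc/ΔE = 1240 / 30.22 = 41.03 nm.

41.03 nm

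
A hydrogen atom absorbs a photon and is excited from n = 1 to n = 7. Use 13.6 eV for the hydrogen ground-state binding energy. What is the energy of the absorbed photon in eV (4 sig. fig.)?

13.32 eV

E_7 = −13.60/49 = −0.2776 eV and E_1 = −13.60/1 = −13.60 eV.
The photon energy is |E_7 − E_1| = 13.32 eV.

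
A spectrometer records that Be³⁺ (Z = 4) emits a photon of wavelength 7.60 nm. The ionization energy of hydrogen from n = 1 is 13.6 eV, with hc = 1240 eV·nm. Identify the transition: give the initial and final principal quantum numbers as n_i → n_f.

n_i = 2, n_f = 1

The photon energy is ΔE = hc/λ = 1240 / 7.60 = 163.2 eV.
With Z = 4, ΔE = 217.6 × (1/n_f² − 1/n_i²), so 1/n_f² − 1/n_i² = 0.7498.
Trying n_f = 1 gives 1/n_i² = 0.2502, i.e. n_i ≈ 2; this pair matches.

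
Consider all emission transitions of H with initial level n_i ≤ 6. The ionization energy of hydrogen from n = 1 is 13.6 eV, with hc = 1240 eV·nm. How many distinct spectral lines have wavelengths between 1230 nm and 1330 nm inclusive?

Enumerate all n_i → n_f pairs with 1 ≤ n_f < n_i ≤ 6 and compute λ = 1240 / [13.6·1·(1/n_f² − 1/n_i²)].
Lines falling in [1230, 1330] nm: 5→3 (1282 nm).

1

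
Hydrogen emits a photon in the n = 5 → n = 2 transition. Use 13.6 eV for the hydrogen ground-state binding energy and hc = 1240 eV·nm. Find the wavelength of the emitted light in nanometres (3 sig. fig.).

ΔE = 13.60 × (1/2² − 1/5²) = 13.60 × 0.2100 = 2.856 eV.
λ = hc/ΔE = 1240 / 2.856 = 434 nm.
This line belongs to the Balmer series.

434 nm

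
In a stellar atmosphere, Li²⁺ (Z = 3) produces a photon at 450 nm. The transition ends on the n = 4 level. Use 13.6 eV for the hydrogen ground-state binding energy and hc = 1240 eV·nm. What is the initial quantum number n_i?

The photon energy is ΔE = hc/λ = 1240 / 450 = 2.756 eV.
With Z = 3, ΔE = 122.4 × (1/n_f² − 1/n_i²), so 1/n_f² − 1/n_i² = 0.02251.
With n_f = 4: 1/n_i² = 1/16 − 0.02251 = 0.03999, so n_i ≈ 5.00.

n_i = 5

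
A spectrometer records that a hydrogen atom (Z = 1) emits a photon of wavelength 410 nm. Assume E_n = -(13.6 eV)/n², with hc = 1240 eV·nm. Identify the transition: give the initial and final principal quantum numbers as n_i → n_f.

n_i = 6, n_f = 2

The photon energy is ΔE = hc/λ = 1240 / 410 = 3.024 eV.
With Z = 1, ΔE = 13.60 × (1/n_f² − 1/n_i²), so 1/n_f² − 1/n_i² = 0.2224.
Trying n_f = 2 gives 1/n_i² = 0.02762, i.e. n_i ≈ 6; this pair matches.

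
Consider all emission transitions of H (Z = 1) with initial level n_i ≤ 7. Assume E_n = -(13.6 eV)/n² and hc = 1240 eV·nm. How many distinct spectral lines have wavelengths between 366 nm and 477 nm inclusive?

3

Enumerate all n_i → n_f pairs with 1 ≤ n_f < n_i ≤ 7 and compute λ = 1240 / [13.6·1·(1/n_f² − 1/n_i²)].
Lines falling in [366, 477] nm: 7→2 (397.1 nm), 6→2 (410.3 nm), 5→2 (434.2 nm).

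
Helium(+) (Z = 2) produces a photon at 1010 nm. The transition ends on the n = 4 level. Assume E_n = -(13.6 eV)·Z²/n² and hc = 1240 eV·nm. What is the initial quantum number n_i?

The photon energy is ΔE = hc/λ = 1240 / 1010 = 1.228 eV.
With Z = 2, ΔE = 54.40 × (1/n_f² − 1/n_i²), so 1/n_f² − 1/n_i² = 0.02257.
With n_f = 4: 1/n_i² = 1/16 − 0.02257 = 0.03993, so n_i ≈ 5.00.

n_i = 5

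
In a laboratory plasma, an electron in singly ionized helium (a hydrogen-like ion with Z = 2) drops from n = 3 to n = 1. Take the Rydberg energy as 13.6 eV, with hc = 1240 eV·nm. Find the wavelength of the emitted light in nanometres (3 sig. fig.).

For Z = 2 the level energies scale as Z², so the effective Rydberg energy is 13.6 × 4 = 54.40 eV.
ΔE = 54.40 × (1/1² − 1/3²) = 54.40 × 0.8889 = 48.36 eV.
λ = hc/ΔE = 1240 / 48.36 = 25.6 nm.

25.6 nm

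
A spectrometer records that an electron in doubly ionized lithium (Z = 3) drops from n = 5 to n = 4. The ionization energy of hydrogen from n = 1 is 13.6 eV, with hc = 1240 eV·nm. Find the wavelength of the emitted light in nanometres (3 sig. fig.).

450 nm

For Z = 3 the level energies scale as Z², so the effective Rydberg energy is 13.6 × 9 = 122.4 eV.
ΔE = 122.4 × (1/4² − 1/5²) = 122.4 × 0.02250 = 2.754 eV.
λ = hc/ΔE = 1240 / 2.754 = 450 nm.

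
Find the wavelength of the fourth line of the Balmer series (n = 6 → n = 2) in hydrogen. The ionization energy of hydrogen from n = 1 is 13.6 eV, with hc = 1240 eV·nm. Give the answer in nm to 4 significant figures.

410.3 nm

The Balmer series terminates on n_f = 2; the fourth line has n_i = 2+4 = 6.
ΔE = 13.60 × (1/2² − 1/6²) = 3.022 eV.
λ = 1240 / 3.022 = 410.3 nm.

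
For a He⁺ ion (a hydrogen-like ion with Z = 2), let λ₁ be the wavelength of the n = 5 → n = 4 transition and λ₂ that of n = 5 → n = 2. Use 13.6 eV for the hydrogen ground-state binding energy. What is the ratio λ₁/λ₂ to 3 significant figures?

λ ∝ 1/ΔE ∝ 1/(1/n_f² − 1/n_i²), and the Z² and hc factors cancel in the ratio.
λ₁/λ₂ = (1/2² − 1/5²)/(1/4² − 1/5²) = 0.2100/0.02250 = 9.33.

9.33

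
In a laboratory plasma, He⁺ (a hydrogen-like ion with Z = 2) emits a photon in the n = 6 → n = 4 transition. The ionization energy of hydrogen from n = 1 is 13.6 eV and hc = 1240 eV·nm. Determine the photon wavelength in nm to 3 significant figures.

For Z = 2 the level energies scale as Z², so the effective Rydberg energy is 13.6 × 4 = 54.40 eV.
ΔE = 54.40 × (1/4² − 1/6²) = 54.40 × 0.03472 = 1.889 eV.
λ = hc/ΔE = 1240 / 1.889 = 656 nm.

656 nm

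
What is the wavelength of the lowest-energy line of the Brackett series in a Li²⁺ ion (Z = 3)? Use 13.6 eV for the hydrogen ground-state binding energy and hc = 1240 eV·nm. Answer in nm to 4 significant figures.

450.3 nm

The Brackett series terminates on n_f = 4; the first line has n_i = 4+1 = 5.
ΔE = 122.4 × (1/4² − 1/5²) = 2.754 eV.
λ = 1240 / 2.754 = 450.3 nm.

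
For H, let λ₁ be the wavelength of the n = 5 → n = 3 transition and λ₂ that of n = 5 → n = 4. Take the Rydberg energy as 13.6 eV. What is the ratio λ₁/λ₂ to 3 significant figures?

λ ∝ 1/ΔE ∝ 1/(1/n_f² − 1/n_i²), and the Z² and hc factors cancel in the ratio.
λ₁/λ₂ = (1/4² − 1/5²)/(1/3² − 1/5²) = 0.02250/0.07111 = 0.316.

0.316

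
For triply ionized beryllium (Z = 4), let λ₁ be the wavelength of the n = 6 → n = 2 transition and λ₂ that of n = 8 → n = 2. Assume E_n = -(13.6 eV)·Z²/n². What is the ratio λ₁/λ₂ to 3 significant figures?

λ ∝ 1/ΔE ∝ 1/(1/n_f² − 1/n_i²), and the Z² and hc factors cancel in the ratio.
λ₁/λ₂ = (1/2² − 1/8²)/(1/2² − 1/6²) = 0.2344/0.2222 = 1.05.

1.05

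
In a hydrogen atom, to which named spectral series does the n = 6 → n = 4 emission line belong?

The series is set by the lower level: n_f = 4 is the Brackett series.

Brackett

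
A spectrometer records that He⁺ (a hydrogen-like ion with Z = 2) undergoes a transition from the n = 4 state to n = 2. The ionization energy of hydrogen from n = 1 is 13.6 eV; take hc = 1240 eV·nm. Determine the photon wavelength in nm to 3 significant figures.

For Z = 2 the level energies scale as Z², so the effective Rydberg energy is 13.6 × 4 = 54.40 eV.
ΔE = 54.40 × (1/2² − 1/4²) = 54.40 × 0.1875 = 10.20 eV.
λ = hc/ΔE = 1240 / 10.20 = 122 nm.

122 nm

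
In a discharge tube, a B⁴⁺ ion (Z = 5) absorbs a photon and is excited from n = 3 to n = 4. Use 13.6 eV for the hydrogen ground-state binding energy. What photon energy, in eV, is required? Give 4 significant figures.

16.53 eV

The Bohr energies scale as Z², so for Z = 5: E_n = −340.0/n² eV.
E_4 = −340.0/16 = −21.25 eV and E_3 = −340.0/9 = −37.78 eV.
The photon energy is |E_4 − E_3| = 16.53 eV.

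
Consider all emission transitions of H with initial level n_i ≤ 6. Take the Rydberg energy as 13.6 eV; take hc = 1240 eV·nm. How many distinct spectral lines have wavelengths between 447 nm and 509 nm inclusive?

1

Enumerate all n_i → n_f pairs with 1 ≤ n_f < n_i ≤ 6 and compute λ = 1240 / [13.6·1·(1/n_f² − 1/n_i²)].
Lines falling in [447, 509] nm: 4→2 (486.3 nm).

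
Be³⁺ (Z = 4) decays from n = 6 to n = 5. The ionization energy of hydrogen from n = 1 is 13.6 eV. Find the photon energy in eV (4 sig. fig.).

The Bohr energies scale as Z², so for Z = 4: E_n = −217.6/n² eV.
E_6 = −217.6/36 = −6.044 eV and E_5 = −217.6/25 = −8.704 eV.
The photon energy is |E_6 − E_5| = 2.660 eV.

2.660 eV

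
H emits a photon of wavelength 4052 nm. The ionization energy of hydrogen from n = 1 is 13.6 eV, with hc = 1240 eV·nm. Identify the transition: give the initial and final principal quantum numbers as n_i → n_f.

The photon energy is ΔE = hc/λ = 1240 / 4052 = 0.3060 eV.
With Z = 1, ΔE = 13.60 × (1/n_f² − 1/n_i²), so 1/n_f² − 1/n_i² = 0.02250.
Trying n_f = 4 gives 1/n_i² = 0.04000, i.e. n_i ≈ 5; this pair matches.

n_i = 5, n_f = 4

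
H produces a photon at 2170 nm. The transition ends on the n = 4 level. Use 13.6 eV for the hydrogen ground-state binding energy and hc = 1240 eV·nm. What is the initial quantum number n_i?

n_i = 7

The photon energy is ΔE = hc/λ = 1240 / 2170 = 0.5714 eV.
With Z = 1, ΔE = 13.60 × (1/n_f² − 1/n_i²), so 1/n_f² − 1/n_i² = 0.04202.
With n_f = 4: 1/n_i² = 1/16 − 0.04202 = 0.02048, so n_i ≈ 6.99.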